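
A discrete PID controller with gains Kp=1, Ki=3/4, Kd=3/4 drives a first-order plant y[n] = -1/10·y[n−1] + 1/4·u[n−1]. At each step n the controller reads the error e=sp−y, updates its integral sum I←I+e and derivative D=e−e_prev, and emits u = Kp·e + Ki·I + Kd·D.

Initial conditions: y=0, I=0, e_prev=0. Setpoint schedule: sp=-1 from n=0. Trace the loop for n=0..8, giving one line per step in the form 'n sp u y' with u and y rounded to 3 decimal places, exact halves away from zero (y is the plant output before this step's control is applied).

0 -1 -2.500 0.000
1 -1 -0.938 -0.625
2 -1 -2.820 -0.172
3 -1 -1.812 -0.688
4 -1 -3.192 -0.384
5 -1 -2.487 -0.760
6 -1 -3.484 -0.546
7 -1 -2.988 -0.816
8 -1 -3.706 -0.665

(exact arithmetic carried between steps; '≈' marks a value shown rounded to 6 d.p. or computed from one; I and e_prev carry over from the previous line; the table rounds u and y to 3 d.p., halves away from zero)
n=0: y=0, sp=-1, e=sp−y=-1; I=-1, D=e−e_prev=-1; u=1·(-1)+3/4·(-1)+3/4·(-1)=-2.5; next y=-1/10·0+1/4·(-2.5)=-0.625
n=1: y=-0.625, sp=-1, e=sp−y=-0.375; I=-1.375, D=e−e_prev=0.625; u=1·(-0.375)+3/4·(-1.375)+3/4·0.625=-0.9375; next y=-1/10·(-0.625)+1/4·(-0.9375)=-0.171875
n=2: y=-0.171875, sp=-1, e=sp−y=-0.828125; I=-2.203125, D=e−e_prev=-0.453125; u=1·(-0.828125)+3/4·(-2.203125)+3/4·(-0.453125)≈-2.820313; next y=-1/10·(-0.171875)+1/4·(-2.820313)≈-0.687891
n=3: y≈-0.687891, sp=-1, e=sp−y≈-0.312109; I≈-2.515234, D=e−e_prev≈0.516016; u=1·(-0.312109)+3/4·(-2.515234)+3/4·0.516016≈-1.811523; next y=-1/10·(-0.687891)+1/4·(-1.811523)≈-0.384092
n=4: y≈-0.384092, sp=-1, e=sp−y≈-0.615908; I≈-3.131143, D=e−e_prev≈-0.303799; u=1·(-0.615908)+3/4·(-3.131143)+3/4·(-0.303799)≈-3.192114; next y=-1/10·(-0.384092)+1/4·(-3.192114)≈-0.759619
n=5: y≈-0.759619, sp=-1, e=sp−y≈-0.240381; I≈-3.371523, D=e−e_prev≈0.375528; u=1·(-0.240381)+3/4·(-3.371523)+3/4·0.375528≈-2.487377; next y=-1/10·(-0.759619)+1/4·(-2.487377)≈-0.545882
n=6: y≈-0.545882, sp=-1, e=sp−y≈-0.454118; I≈-3.825641, D=e−e_prev≈-0.213737; u=1·(-0.454118)+3/4·(-3.825641)+3/4·(-0.213737)≈-3.483651; next y=-1/10·(-0.545882)+1/4·(-3.483651)≈-0.816324
n=7: y≈-0.816324, sp=-1, e=sp−y≈-0.183676; I≈-4.009316, D=e−e_prev≈0.270442; u=1·(-0.183676)+3/4·(-4.009316)+3/4·0.270442≈-2.987831; next y=-1/10·(-0.816324)+1/4·(-2.987831)≈-0.665325
n=8: y≈-0.665325, sp=-1, e=sp−y≈-0.334675; I≈-4.343991, D=e−e_prev≈-0.150999; u=1·(-0.334675)+3/4·(-4.343991)+3/4·(-0.150999)≈-3.705917; next y=-1/10·(-0.665325)+1/4·(-3.705917)≈-0.859947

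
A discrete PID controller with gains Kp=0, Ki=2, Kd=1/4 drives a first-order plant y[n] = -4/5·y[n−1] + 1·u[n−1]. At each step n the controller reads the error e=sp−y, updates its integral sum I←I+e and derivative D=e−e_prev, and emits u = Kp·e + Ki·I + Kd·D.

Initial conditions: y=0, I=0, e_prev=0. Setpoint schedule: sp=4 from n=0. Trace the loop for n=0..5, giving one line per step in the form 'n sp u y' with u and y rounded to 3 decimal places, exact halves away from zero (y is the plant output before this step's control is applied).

(exact arithmetic carried between steps; '≈' marks a value shown rounded to 6 d.p. or computed from one; I and e_prev carry over from the previous line; the table rounds u and y to 3 d.p., halves away from zero)
n=0: y=0, sp=4, e=sp−y=4; I=4, D=e−e_prev=4; u=0·4+2·4+1/4·4=9; next y=-4/5·0+1·9=9
n=1: y=9, sp=4, e=sp−y=-5; I=-1, D=e−e_prev=-9; u=0·(-5)+2·(-1)+1/4·(-9)=-4.25; next y=-4/5·9+1·(-4.25)=-11.45
n=2: y=-11.45, sp=4, e=sp−y=15.45; I=14.45, D=e−e_prev=20.45; u=0·15.45+2·14.45+1/4·20.45=34.0125; next y=-4/5·(-11.45)+1·34.0125=43.1725
n=3: y=43.1725, sp=4, e=sp−y=-39.1725; I=-24.7225, D=e−e_prev=-54.6225; u=0·(-39.1725)+2·(-24.7225)+1/4·(-54.6225)=-63.100625; next y=-4/5·43.1725+1·(-63.100625)=-97.638625
n=4: y=-97.638625, sp=4, e=sp−y=101.638625; I=76.916125, D=e−e_prev=140.811125; u=0·101.638625+2·76.916125+1/4·140.811125≈189.035031; next y=-4/5·(-97.638625)+1·189.035031≈267.145931
n=5: y≈267.145931, sp=4, e=sp−y≈-263.145931; I≈-186.229806, D=e−e_prev≈-364.784556; u=0·(-263.145931)+2·(-186.229806)+1/4·(-364.784556)≈-463.655752; next y=-4/5·267.145931+1·(-463.655752)≈-677.372497

0 4 9.000 0.000
1 4 -4.250 9.000
2 4 34.013 -11.450
3 4 -63.101 43.173
4 4 189.035 -97.639
5 4 -463.656 267.146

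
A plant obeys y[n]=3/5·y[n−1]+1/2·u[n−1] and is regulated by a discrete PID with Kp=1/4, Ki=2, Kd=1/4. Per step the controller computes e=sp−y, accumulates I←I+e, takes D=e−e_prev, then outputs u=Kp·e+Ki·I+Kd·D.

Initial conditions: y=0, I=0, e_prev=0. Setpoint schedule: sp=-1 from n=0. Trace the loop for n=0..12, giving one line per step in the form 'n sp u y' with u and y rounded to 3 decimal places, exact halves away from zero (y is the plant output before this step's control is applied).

0 -1 -2.500 0.000
1 -1 -1.125 -1.250
2 -1 -0.781 -1.313
3 -1 -0.508 -1.178
4 -1 -0.661 -0.961
5 -1 -0.820 -0.907
6 -1 -0.875 -0.954
7 -1 -0.839 -1.010
8 -1 -0.794 -1.025
9 -1 -0.780 -1.012
10 -1 -0.789 -0.997
11 -1 -0.801 -0.993
12 -1 -0.805 -0.997

(exact arithmetic carried between steps; '≈' marks a value shown rounded to 6 d.p. or computed from one; I and e_prev carry over from the previous line; the table rounds u and y to 3 d.p., halves away from zero)
n=0: y=0, sp=-1, e=sp−y=-1; I=-1, D=e−e_prev=-1; u=1/4·(-1)+2·(-1)+1/4·(-1)=-2.5; next y=3/5·0+1/2·(-2.5)=-1.25
n=1: y=-1.25, sp=-1, e=sp−y=0.25; I=-0.75, D=e−e_prev=1.25; u=1/4·0.25+2·(-0.75)+1/4·1.25=-1.125; next y=3/5·(-1.25)+1/2·(-1.125)=-1.3125
n=2: y=-1.3125, sp=-1, e=sp−y=0.3125; I=-0.4375, D=e−e_prev=0.0625; u=1/4·0.3125+2·(-0.4375)+1/4·0.0625=-0.78125; next y=3/5·(-1.3125)+1/2·(-0.78125)=-1.178125
n=3: y=-1.178125, sp=-1, e=sp−y=0.178125; I=-0.259375, D=e−e_prev=-0.134375; u=1/4·0.178125+2·(-0.259375)+1/4·(-0.134375)≈-0.507813; next y=3/5·(-1.178125)+1/2·(-0.507813)≈-0.960781
n=4: y≈-0.960781, sp=-1, e=sp−y≈-0.039219; I≈-0.298594, D=e−e_prev≈-0.217344; u=1/4·(-0.039219)+2·(-0.298594)+1/4·(-0.217344)≈-0.661328; next y=3/5·(-0.960781)+1/2·(-0.661328)≈-0.907133
n=5: y≈-0.907133, sp=-1, e=sp−y≈-0.092867; I≈-0.391461, D=e−e_prev≈-0.053648; u=1/4·(-0.092867)+2·(-0.391461)+1/4·(-0.053648)≈-0.819551; next y=3/5·(-0.907133)+1/2·(-0.819551)≈-0.954055
n=6: y≈-0.954055, sp=-1, e=sp−y≈-0.045945; I≈-0.437406, D=e−e_prev≈0.046922; u=1/4·(-0.045945)+2·(-0.437406)+1/4·0.046922≈-0.874567; next y=3/5·(-0.954055)+1/2·(-0.874567)≈-1.009717
n=7: y≈-1.009717, sp=-1, e=sp−y≈0.009717; I≈-0.427689, D=e−e_prev≈0.055662; u=1/4·0.009717+2·(-0.427689)+1/4·0.055662≈-0.839034; next y=3/5·(-1.009717)+1/2·(-0.839034)≈-1.025347
n=8: y≈-1.025347, sp=-1, e=sp−y≈0.025347; I≈-0.402342, D=e−e_prev≈0.015630; u=1/4·0.025347+2·(-0.402342)+1/4·0.015630≈-0.794440; next y=3/5·(-1.025347)+1/2·(-0.794440)≈-1.012428
n=9: y≈-1.012428, sp=-1, e=sp−y≈0.012428; I≈-0.389914, D=e−e_prev≈-0.012919; u=1/4·0.012428+2·(-0.389914)+1/4·(-0.012919)≈-0.779951; next y=3/5·(-1.012428)+1/2·(-0.779951)≈-0.997432
n=10: y≈-0.997432, sp=-1, e=sp−y≈-0.002568; I≈-0.392482, D=e−e_prev≈-0.014996; u=1/4·(-0.002568)+2·(-0.392482)+1/4·(-0.014996)≈-0.789354; next y=3/5·(-0.997432)+1/2·(-0.789354)≈-0.993137
n=11: y≈-0.993137, sp=-1, e=sp−y≈-0.006863; I≈-0.399345, D=e−e_prev≈-0.004296; u=1/4·(-0.006863)+2·(-0.399345)+1/4·(-0.004296)≈-0.801480; next y=3/5·(-0.993137)+1/2·(-0.801480)≈-0.996622
n=12: y≈-0.996622, sp=-1, e=sp−y≈-0.003378; I≈-0.402723, D=e−e_prev≈0.003485; u=1/4·(-0.003378)+2·(-0.402723)+1/4·0.003485≈-0.805419; next y=3/5·(-0.996622)+1/2·(-0.805419)≈-1.000683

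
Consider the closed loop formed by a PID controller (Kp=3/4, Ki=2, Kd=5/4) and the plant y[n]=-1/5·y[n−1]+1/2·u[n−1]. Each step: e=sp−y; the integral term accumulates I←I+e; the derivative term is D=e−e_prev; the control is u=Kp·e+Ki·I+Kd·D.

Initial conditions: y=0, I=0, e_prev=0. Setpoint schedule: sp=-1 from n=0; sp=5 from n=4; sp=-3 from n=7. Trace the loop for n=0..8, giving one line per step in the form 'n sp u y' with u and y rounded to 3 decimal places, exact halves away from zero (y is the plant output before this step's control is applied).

(exact arithmetic carried between steps; '≈' marks a value shown rounded to 6 d.p. or computed from one; I and e_prev carry over from the previous line; the table rounds u and y to 3 d.p., halves away from zero)
n=0: y=0, sp=-1, e=sp−y=-1; I=-1, D=e−e_prev=-1; u=3/4·(-1)+2·(-1)+5/4·(-1)=-4; next y=-1/5·0+1/2·(-4)=-2
n=1: y=-2, sp=-1, e=sp−y=1; I=0, D=e−e_prev=2; u=3/4·1+2·0+5/4·2=3.25; next y=-1/5·(-2)+1/2·3.25=2.025
n=2: y=2.025, sp=-1, e=sp−y=-3.025; I=-3.025, D=e−e_prev=-4.025; u=3/4·(-3.025)+2·(-3.025)+5/4·(-4.025)=-13.35; next y=-1/5·2.025+1/2·(-13.35)=-7.08
n=3: y=-7.08, sp=-1, e=sp−y=6.08; I=3.055, D=e−e_prev=9.105; u=3/4·6.08+2·3.055+5/4·9.105=22.05125; next y=-1/5·(-7.08)+1/2·22.05125=12.441625
n=4: y=12.441625, sp=5, e=sp−y=-7.441625; I=-4.386625, D=e−e_prev=-13.521625; u=3/4·(-7.441625)+2·(-4.386625)+5/4·(-13.521625)=-31.2565; next y=-1/5·12.441625+1/2·(-31.2565)=-18.116575
n=5: y=-18.116575, sp=5, e=sp−y=23.116575; I=18.72995, D=e−e_prev=30.5582; u=3/4·23.116575+2·18.72995+5/4·30.5582≈92.995081; next y=-1/5·(-18.116575)+1/2·92.995081≈50.120856
n=6: y≈50.120856, sp=5, e=sp−y≈-45.120856; I≈-26.390906, D=e−e_prev≈-68.237431; u=3/4·(-45.120856)+2·(-26.390906)+5/4·(-68.237431)≈-171.919241; next y=-1/5·50.120856+1/2·(-171.919241)≈-95.983792
n=7: y≈-95.983792, sp=-3, e=sp−y≈92.983792; I≈66.592886, D=e−e_prev≈138.104647; u=3/4·92.983792+2·66.592886+5/4·138.104647≈375.554425; next y=-1/5·(-95.983792)+1/2·375.554425≈206.973971
n=8: y≈206.973971, sp=-3, e=sp−y≈-209.973971; I≈-143.381085, D=e−e_prev≈-302.957763; u=3/4·(-209.973971)+2·(-143.381085)+5/4·(-302.957763)≈-822.939851; next y=-1/5·206.973971+1/2·(-822.939851)≈-452.864720

0 -1 -4.000 0.000
1 -1 3.250 -2.000
2 -1 -13.350 2.025
3 -1 22.051 -7.080
4 5 -31.257 12.442
5 5 92.995 -18.117
6 5 -171.919 50.121
7 -3 375.554 -95.984
8 -3 -822.940 206.974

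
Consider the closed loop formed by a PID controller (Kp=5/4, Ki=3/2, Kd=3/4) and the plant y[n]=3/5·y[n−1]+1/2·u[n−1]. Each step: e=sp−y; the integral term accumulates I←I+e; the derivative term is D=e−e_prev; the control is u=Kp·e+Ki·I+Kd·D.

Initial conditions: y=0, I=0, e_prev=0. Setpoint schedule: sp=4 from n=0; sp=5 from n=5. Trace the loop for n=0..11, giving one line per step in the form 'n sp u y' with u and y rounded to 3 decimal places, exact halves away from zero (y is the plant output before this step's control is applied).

(exact arithmetic carried between steps; '≈' marks a value shown rounded to 6 d.p. or computed from one; I and e_prev carry over from the previous line; the table rounds u and y to 3 d.p., halves away from zero)
n=0: y=0, sp=4, e=sp−y=4; I=4, D=e−e_prev=4; u=5/4·4+3/2·4+3/4·4=14; next y=3/5·0+1/2·14=7
n=1: y=7, sp=4, e=sp−y=-3; I=1, D=e−e_prev=-7; u=5/4·(-3)+3/2·1+3/4·(-7)=-7.5; next y=3/5·7+1/2·(-7.5)=0.45
n=2: y=0.45, sp=4, e=sp−y=3.55; I=4.55, D=e−e_prev=6.55; u=5/4·3.55+3/2·4.55+3/4·6.55=16.175; next y=3/5·0.45+1/2·16.175=8.3575
n=3: y=8.3575, sp=4, e=sp−y=-4.3575; I=0.1925, D=e−e_prev=-7.9075; u=5/4·(-4.3575)+3/2·0.1925+3/4·(-7.9075)=-11.08875; next y=3/5·8.3575+1/2·(-11.08875)=-0.529875
n=4: y=-0.529875, sp=4, e=sp−y=4.529875; I=4.722375, D=e−e_prev=8.887375; u=5/4·4.529875+3/2·4.722375+3/4·8.887375≈19.411438; next y=3/5·(-0.529875)+1/2·19.411438≈9.387794
n=5: y≈9.387794, sp=5, e=sp−y≈-4.387794; I≈0.334581, D=e−e_prev≈-8.917669; u=5/4·(-4.387794)+3/2·0.334581+3/4·(-8.917669)≈-11.671122; next y=3/5·9.387794+1/2·(-11.671122)≈-0.202885
n=6: y≈-0.202885, sp=5, e=sp−y≈5.202885; I≈5.537466, D=e−e_prev≈9.590678; u=5/4·5.202885+3/2·5.537466+3/4·9.590678≈22.002814; next y=3/5·(-0.202885)+1/2·22.002814≈10.879676
n=7: y≈10.879676, sp=5, e=sp−y≈-5.879676; I≈-0.342210, D=e−e_prev≈-11.082561; u=5/4·(-5.879676)+3/2·(-0.342210)+3/4·(-11.082561)≈-16.174831; next y=3/5·10.879676+1/2·(-16.174831)≈-1.559610
n=8: y≈-1.559610, sp=5, e=sp−y≈6.559610; I≈6.217400, D=e−e_prev≈12.439286; u=5/4·6.559610+3/2·6.217400+3/4·12.439286≈26.855076; next y=3/5·(-1.559610)+1/2·26.855076≈12.491772
n=9: y≈12.491772, sp=5, e=sp−y≈-7.491772; I≈-1.274372, D=e−e_prev≈-14.051382; u=5/4·(-7.491772)+3/2·(-1.274372)+3/4·(-14.051382)≈-21.814810; next y=3/5·12.491772+1/2·(-21.814810)≈-3.412342
n=10: y≈-3.412342, sp=5, e=sp−y≈8.412342; I≈7.137969, D=e−e_prev≈15.904114; u=5/4·8.412342+3/2·7.137969+3/4·15.904114≈33.150467; next y=3/5·(-3.412342)+1/2·33.150467≈14.527828
n=11: y≈14.527828, sp=5, e=sp−y≈-9.527828; I≈-2.389859, D=e−e_prev≈-17.940170; u=5/4·(-9.527828)+3/2·(-2.389859)+3/4·(-17.940170)≈-28.949701; next y=3/5·14.527828+1/2·(-28.949701)≈-5.758154

0 4 14.000 0.000
1 4 -7.500 7.000
2 4 16.175 0.450
3 4 -11.089 8.358
4 4 19.411 -0.530
5 5 -11.671 9.388
6 5 22.003 -0.203
7 5 -16.175 10.880
8 5 26.855 -1.560
9 5 -21.815 12.492
10 5 33.150 -3.412
11 5 -28.950 14.528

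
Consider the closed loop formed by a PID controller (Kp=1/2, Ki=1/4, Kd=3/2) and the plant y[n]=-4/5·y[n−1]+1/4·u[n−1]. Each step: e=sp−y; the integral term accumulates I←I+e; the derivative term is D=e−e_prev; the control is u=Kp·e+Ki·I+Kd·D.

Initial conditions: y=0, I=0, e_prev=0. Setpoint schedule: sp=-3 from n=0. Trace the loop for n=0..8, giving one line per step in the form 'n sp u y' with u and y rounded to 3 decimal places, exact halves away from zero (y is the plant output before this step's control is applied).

(exact arithmetic carried between steps; '≈' marks a value shown rounded to 6 d.p. or computed from one; I and e_prev carry over from the previous line; the table rounds u and y to 3 d.p., halves away from zero)
n=0: y=0, sp=-3, e=sp−y=-3; I=-3, D=e−e_prev=-3; u=1/2·(-3)+1/4·(-3)+3/2·(-3)=-6.75; next y=-4/5·0+1/4·(-6.75)=-1.6875
n=1: y=-1.6875, sp=-3, e=sp−y=-1.3125; I=-4.3125, D=e−e_prev=1.6875; u=1/2·(-1.3125)+1/4·(-4.3125)+3/2·1.6875=0.796875; next y=-4/5·(-1.6875)+1/4·0.796875≈1.549219
n=2: y≈1.549219, sp=-3, e=sp−y≈-4.549219; I≈-8.861719, D=e−e_prev≈-3.236719; u=1/2·(-4.549219)+1/4·(-8.861719)+3/2·(-3.236719)≈-9.345117; next y=-4/5·1.549219+1/4·(-9.345117)≈-3.575654
n=3: y≈-3.575654, sp=-3, e=sp−y≈0.575654; I≈-8.286064, D=e−e_prev≈5.124873; u=1/2·0.575654+1/4·(-8.286064)+3/2·5.124873≈5.903621; next y=-4/5·(-3.575654)+1/4·5.903621≈4.336429
n=4: y≈4.336429, sp=-3, e=sp−y≈-7.336429; I≈-15.622493, D=e−e_prev≈-7.912083; u=1/2·(-7.336429)+1/4·(-15.622493)+3/2·(-7.912083)≈-19.441962; next y=-4/5·4.336429+1/4·(-19.441962)≈-8.329633
n=5: y≈-8.329633, sp=-3, e=sp−y≈5.329633; I≈-10.292860, D=e−e_prev≈12.666062; u=1/2·5.329633+1/4·(-10.292860)+3/2·12.666062≈19.090695; next y=-4/5·(-8.329633)+1/4·19.090695≈11.436380
n=6: y≈11.436380, sp=-3, e=sp−y≈-14.436380; I≈-24.729240, D=e−e_prev≈-19.766014; u=1/2·(-14.436380)+1/4·(-24.729240)+3/2·(-19.766014)≈-43.049521; next y=-4/5·11.436380+1/4·(-43.049521)≈-19.911484
n=7: y≈-19.911484, sp=-3, e=sp−y≈16.911484; I≈-7.817756, D=e−e_prev≈31.347865; u=1/2·16.911484+1/4·(-7.817756)+3/2·31.347865≈53.523100; next y=-4/5·(-19.911484)+1/4·53.523100≈29.309963
n=8: y≈29.309963, sp=-3, e=sp−y≈-32.309963; I≈-40.127718, D=e−e_prev≈-49.221447; u=1/2·(-32.309963)+1/4·(-40.127718)+3/2·(-49.221447)≈-100.019082; next y=-4/5·29.309963+1/4·(-100.019082)≈-48.452741

0 -3 -6.750 0.000
1 -3 0.797 -1.688
2 -3 -9.345 1.549
3 -3 5.904 -3.576
4 -3 -19.442 4.336
5 -3 19.091 -8.330
6 -3 -43.050 11.436
7 -3 53.523 -19.911
8 -3 -100.019 29.310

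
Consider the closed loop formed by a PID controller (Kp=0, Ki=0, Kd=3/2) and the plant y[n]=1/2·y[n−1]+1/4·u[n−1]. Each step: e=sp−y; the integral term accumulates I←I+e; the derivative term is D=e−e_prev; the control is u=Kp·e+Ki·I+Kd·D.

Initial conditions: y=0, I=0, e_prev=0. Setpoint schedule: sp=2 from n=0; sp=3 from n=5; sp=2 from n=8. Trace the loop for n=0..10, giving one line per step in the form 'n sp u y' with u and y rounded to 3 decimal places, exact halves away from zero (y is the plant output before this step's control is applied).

(exact arithmetic carried between steps; '≈' marks a value shown rounded to 6 d.p. or computed from one; I and e_prev carry over from the previous line; the table rounds u and y to 3 d.p., halves away from zero)
n=0: y=0, sp=2, e=sp−y=2; I=2, D=e−e_prev=2; u=0·2+0·2+3/2·2=3; next y=1/2·0+1/4·3=0.75
n=1: y=0.75, sp=2, e=sp−y=1.25; I=3.25, D=e−e_prev=-0.75; u=0·1.25+0·3.25+3/2·(-0.75)=-1.125; next y=1/2·0.75+1/4·(-1.125)=0.09375
n=2: y=0.09375, sp=2, e=sp−y=1.90625; I=5.15625, D=e−e_prev=0.65625; u=0·1.90625+0·5.15625+3/2·0.65625=0.984375; next y=1/2·0.09375+1/4·0.984375≈0.292969
n=3: y≈0.292969, sp=2, e=sp−y≈1.707031; I≈6.863281, D=e−e_prev≈-0.199219; u=0·1.707031+0·6.863281+3/2·(-0.199219)≈-0.298828; next y=1/2·0.292969+1/4·(-0.298828)≈0.071777
n=4: y≈0.071777, sp=2, e=sp−y≈1.928223; I≈8.791504, D=e−e_prev≈0.221191; u=0·1.928223+0·8.791504+3/2·0.221191≈0.331787; next y=1/2·0.071777+1/4·0.331787≈0.118835
n=5: y≈0.118835, sp=3, e=sp−y≈2.881165; I≈11.672668, D=e−e_prev≈0.952942; u=0·2.881165+0·11.672668+3/2·0.952942≈1.429413; next y=1/2·0.118835+1/4·1.429413≈0.416771
n=6: y≈0.416771, sp=3, e=sp−y≈2.583229; I≈14.255898, D=e−e_prev≈-0.297935; u=0·2.583229+0·14.255898+3/2·(-0.297935)≈-0.446903; next y=1/2·0.416771+1/4·(-0.446903)≈0.096660
n=7: y≈0.096660, sp=3, e=sp−y≈2.903340; I≈17.159238, D=e−e_prev≈0.320111; u=0·2.903340+0·17.159238+3/2·0.320111≈0.480167; next y=1/2·0.096660+1/4·0.480167≈0.168372
n=8: y≈0.168372, sp=2, e=sp−y≈1.831628; I≈18.990866, D=e−e_prev≈-1.071712; u=0·1.831628+0·18.990866+3/2·(-1.071712)≈-1.607568; next y=1/2·0.168372+1/4·(-1.607568)≈-0.317706
n=9: y≈-0.317706, sp=2, e=sp−y≈2.317706; I≈21.308572, D=e−e_prev≈0.486078; u=0·2.317706+0·21.308572+3/2·0.486078≈0.729117; next y=1/2·(-0.317706)+1/4·0.729117≈0.023426
n=10: y≈0.023426, sp=2, e=sp−y≈1.976574; I≈23.285146, D=e−e_prev≈-0.341132; u=0·1.976574+0·23.285146+3/2·(-0.341132)≈-0.511698; next y=1/2·0.023426+1/4·(-0.511698)≈-0.116212

0 2 3.000 0.000
1 2 -1.125 0.750
2 2 0.984 0.094
3 2 -0.299 0.293
4 2 0.332 0.072
5 3 1.429 0.119
6 3 -0.447 0.417
7 3 0.480 0.097
8 2 -1.608 0.168
9 2 0.729 -0.318
10 2 -0.512 0.023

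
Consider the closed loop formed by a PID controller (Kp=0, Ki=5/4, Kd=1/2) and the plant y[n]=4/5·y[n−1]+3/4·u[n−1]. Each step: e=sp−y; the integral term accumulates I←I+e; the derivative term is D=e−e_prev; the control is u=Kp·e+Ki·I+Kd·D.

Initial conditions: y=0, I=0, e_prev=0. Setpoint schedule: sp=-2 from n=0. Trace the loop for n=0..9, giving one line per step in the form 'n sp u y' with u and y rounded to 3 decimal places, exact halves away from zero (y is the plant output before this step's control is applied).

0 -2 -3.500 0.000
1 -2 -0.406 -2.625
2 -2 -1.323 -2.405
3 -2 0.188 -2.916
4 -2 -0.190 -2.192
5 -2 -0.106 -1.896
6 -2 -0.613 -1.596
7 -2 -0.722 -1.736
8 -2 -0.782 -1.931
9 -2 -0.615 -2.131

(exact arithmetic carried between steps; '≈' marks a value shown rounded to 6 d.p. or computed from one; I and e_prev carry over from the previous line; the table rounds u and y to 3 d.p., halves away from zero)
n=0: y=0, sp=-2, e=sp−y=-2; I=-2, D=e−e_prev=-2; u=0·(-2)+5/4·(-2)+1/2·(-2)=-3.5; next y=4/5·0+3/4·(-3.5)=-2.625
n=1: y=-2.625, sp=-2, e=sp−y=0.625; I=-1.375, D=e−e_prev=2.625; u=0·0.625+5/4·(-1.375)+1/2·2.625=-0.40625; next y=4/5·(-2.625)+3/4·(-0.40625)≈-2.404688
n=2: y≈-2.404688, sp=-2, e=sp−y≈0.404688; I≈-0.970313, D=e−e_prev≈-0.220313; u=0·0.404688+5/4·(-0.970313)+1/2·(-0.220313)≈-1.323047; next y=4/5·(-2.404688)+3/4·(-1.323047)≈-2.916035
n=3: y≈-2.916035, sp=-2, e=sp−y≈0.916035; I≈-0.054277, D=e−e_prev≈0.511348; u=0·0.916035+5/4·(-0.054277)+1/2·0.511348≈0.187827; next y=4/5·(-2.916035)+3/4·0.187827≈-2.191958
n=4: y≈-2.191958, sp=-2, e=sp−y≈0.191958; I≈0.137680, D=e−e_prev≈-0.724077; u=0·0.191958+5/4·0.137680+1/2·(-0.724077)≈-0.189938; next y=4/5·(-2.191958)+3/4·(-0.189938)≈-1.896020
n=5: y≈-1.896020, sp=-2, e=sp−y≈-0.103980; I≈0.033700, D=e−e_prev≈-0.295938; u=0·(-0.103980)+5/4·0.033700+1/2·(-0.295938)≈-0.105844; next y=4/5·(-1.896020)+3/4·(-0.105844)≈-1.596199
n=6: y≈-1.596199, sp=-2, e=sp−y≈-0.403801; I≈-0.370101, D=e−e_prev≈-0.299821; u=0·(-0.403801)+5/4·(-0.370101)+1/2·(-0.299821)≈-0.612537; next y=4/5·(-1.596199)+3/4·(-0.612537)≈-1.736362
n=7: y≈-1.736362, sp=-2, e=sp−y≈-0.263638; I≈-0.633739, D=e−e_prev≈0.140163; u=0·(-0.263638)+5/4·(-0.633739)+1/2·0.140163≈-0.722093; next y=4/5·(-1.736362)+3/4·(-0.722093)≈-1.930659
n=8: y≈-1.930659, sp=-2, e=sp−y≈-0.069341; I≈-0.703081, D=e−e_prev≈0.194297; u=0·(-0.069341)+5/4·(-0.703081)+1/2·0.194297≈-0.781702; next y=4/5·(-1.930659)+3/4·(-0.781702)≈-2.130804
n=9: y≈-2.130804, sp=-2, e=sp−y≈0.130804; I≈-0.572277, D=e−e_prev≈0.200145; u=0·0.130804+5/4·(-0.572277)+1/2·0.200145≈-0.615274; next y=4/5·(-2.130804)+3/4·(-0.615274)≈-2.166098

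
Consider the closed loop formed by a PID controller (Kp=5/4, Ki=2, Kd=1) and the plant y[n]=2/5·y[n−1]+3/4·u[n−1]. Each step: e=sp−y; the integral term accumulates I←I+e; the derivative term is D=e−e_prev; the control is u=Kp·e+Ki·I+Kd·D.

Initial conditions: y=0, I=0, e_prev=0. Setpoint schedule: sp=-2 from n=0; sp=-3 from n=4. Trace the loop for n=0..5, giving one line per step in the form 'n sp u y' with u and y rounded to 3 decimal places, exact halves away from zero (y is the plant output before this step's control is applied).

0 -2 -8.500 0.000
1 -2 16.594 -6.375
2 -2 -50.180 9.895
3 -2 127.482 -33.677
4 -3 -349.211 82.140
5 -3 919.893 -229.052

(exact arithmetic carried between steps; '≈' marks a value shown rounded to 6 d.p. or computed from one; I and e_prev carry over from the previous line; the table rounds u and y to 3 d.p., halves away from zero)
n=0: y=0, sp=-2, e=sp−y=-2; I=-2, D=e−e_prev=-2; u=5/4·(-2)+2·(-2)+1·(-2)=-8.5; next y=2/5·0+3/4·(-8.5)=-6.375
n=1: y=-6.375, sp=-2, e=sp−y=4.375; I=2.375, D=e−e_prev=6.375; u=5/4·4.375+2·2.375+1·6.375=16.59375; next y=2/5·(-6.375)+3/4·16.59375≈9.895313
n=2: y≈9.895313, sp=-2, e=sp−y≈-11.895313; I≈-9.520313, D=e−e_prev≈-16.270313; u=5/4·(-11.895313)+2·(-9.520313)+1·(-16.270313)≈-50.180078; next y=2/5·9.895313+3/4·(-50.180078)≈-33.676934
n=3: y≈-33.676934, sp=-2, e=sp−y≈31.676934; I≈22.156621, D=e−e_prev≈43.572246; u=5/4·31.676934+2·22.156621+1·43.572246≈127.481655; next y=2/5·(-33.676934)+3/4·127.481655≈82.140468
n=4: y≈82.140468, sp=-3, e=sp−y≈-85.140468; I≈-62.983847, D=e−e_prev≈-116.817402; u=5/4·(-85.140468)+2·(-62.983847)+1·(-116.817402)≈-349.210680; next y=2/5·82.140468+3/4·(-349.210680)≈-229.051823
n=5: y≈-229.051823, sp=-3, e=sp−y≈226.051823; I≈163.067976, D=e−e_prev≈311.192291; u=5/4·226.051823+2·163.067976+1·311.192291≈919.893023; next y=2/5·(-229.051823)+3/4·919.893023≈598.299038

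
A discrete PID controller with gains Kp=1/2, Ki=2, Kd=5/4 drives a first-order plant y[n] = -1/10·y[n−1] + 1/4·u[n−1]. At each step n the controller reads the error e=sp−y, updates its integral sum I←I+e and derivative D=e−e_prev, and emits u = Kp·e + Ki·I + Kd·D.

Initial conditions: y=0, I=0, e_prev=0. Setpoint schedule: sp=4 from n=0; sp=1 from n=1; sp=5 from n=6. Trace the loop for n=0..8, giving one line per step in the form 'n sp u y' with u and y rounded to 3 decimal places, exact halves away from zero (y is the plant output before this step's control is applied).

0 4 15.000 0.000
1 1 -7.313 3.750
2 1 17.949 -2.203
3 1 -9.001 4.708
4 1 20.080 -2.721
5 1 -11.813 5.292
6 5 37.523 -3.482
7 5 -11.023 9.729
8 5 46.500 -3.729

(exact arithmetic carried between steps; '≈' marks a value shown rounded to 6 d.p. or computed from one; I and e_prev carry over from the previous line; the table rounds u and y to 3 d.p., halves away from zero)
n=0: y=0, sp=4, e=sp−y=4; I=4, D=e−e_prev=4; u=1/2·4+2·4+5/4·4=15; next y=-1/10·0+1/4·15=3.75
n=1: y=3.75, sp=1, e=sp−y=-2.75; I=1.25, D=e−e_prev=-6.75; u=1/2·(-2.75)+2·1.25+5/4·(-6.75)=-7.3125; next y=-1/10·3.75+1/4·(-7.3125)=-2.203125
n=2: y=-2.203125, sp=1, e=sp−y=3.203125; I=4.453125, D=e−e_prev=5.953125; u=1/2·3.203125+2·4.453125+5/4·5.953125≈17.949219; next y=-1/10·(-2.203125)+1/4·17.949219≈4.707617
n=3: y≈4.707617, sp=1, e=sp−y≈-3.707617; I≈0.745508, D=e−e_prev≈-6.910742; u=1/2·(-3.707617)+2·0.745508+5/4·(-6.910742)≈-9.001221; next y=-1/10·4.707617+1/4·(-9.001221)≈-2.721067
n=4: y≈-2.721067, sp=1, e=sp−y≈3.721067; I≈4.466575, D=e−e_prev≈7.428684; u=1/2·3.721067+2·4.466575+5/4·7.428684≈20.079538; next y=-1/10·(-2.721067)+1/4·20.079538≈5.291991
n=5: y≈5.291991, sp=1, e=sp−y≈-4.291991; I≈0.174584, D=e−e_prev≈-8.013058; u=1/2·(-4.291991)+2·0.174584+5/4·(-8.013058)≈-11.813151; next y=-1/10·5.291991+1/4·(-11.813151)≈-3.482487
n=6: y≈-3.482487, sp=5, e=sp−y≈8.482487; I≈8.657070, D=e−e_prev≈12.774478; u=1/2·8.482487+2·8.657070+5/4·12.774478≈37.523482; next y=-1/10·(-3.482487)+1/4·37.523482≈9.729119
n=7: y≈9.729119, sp=5, e=sp−y≈-4.729119; I≈3.927951, D=e−e_prev≈-13.211606; u=1/2·(-4.729119)+2·3.927951+5/4·(-13.211606)≈-11.023165; next y=-1/10·9.729119+1/4·(-11.023165)≈-3.728703
n=8: y≈-3.728703, sp=5, e=sp−y≈8.728703; I≈12.656654, D=e−e_prev≈13.457822; u=1/2·8.728703+2·12.656654+5/4·13.457822≈46.499938; next y=-1/10·(-3.728703)+1/4·46.499938≈11.997855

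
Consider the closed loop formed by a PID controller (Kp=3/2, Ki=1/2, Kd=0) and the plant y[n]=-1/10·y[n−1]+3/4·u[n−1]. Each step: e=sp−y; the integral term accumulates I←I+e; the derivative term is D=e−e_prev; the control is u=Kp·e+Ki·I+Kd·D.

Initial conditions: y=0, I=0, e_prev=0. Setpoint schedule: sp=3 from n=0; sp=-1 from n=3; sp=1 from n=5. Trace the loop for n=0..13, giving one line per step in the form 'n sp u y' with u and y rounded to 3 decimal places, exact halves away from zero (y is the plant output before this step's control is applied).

(exact arithmetic carried between steps; '≈' marks a value shown rounded to 6 d.p. or computed from one; I and e_prev carry over from the previous line; the table rounds u and y to 3 d.p., halves away from zero)
n=0: y=0, sp=3, e=sp−y=3; I=3, D=e−e_prev=3; u=3/2·3+1/2·3+0·3=6; next y=-1/10·0+3/4·6=4.5
n=1: y=4.5, sp=3, e=sp−y=-1.5; I=1.5, D=e−e_prev=-4.5; u=3/2·(-1.5)+1/2·1.5+0·(-4.5)=-1.5; next y=-1/10·4.5+3/4·(-1.5)=-1.575
n=2: y=-1.575, sp=3, e=sp−y=4.575; I=6.075, D=e−e_prev=6.075; u=3/2·4.575+1/2·6.075+0·6.075=9.9; next y=-1/10·(-1.575)+3/4·9.9=7.5825
n=3: y=7.5825, sp=-1, e=sp−y=-8.5825; I=-2.5075, D=e−e_prev=-13.1575; u=3/2·(-8.5825)+1/2·(-2.5075)+0·(-13.1575)=-14.1275; next y=-1/10·7.5825+3/4·(-14.1275)=-11.353875
n=4: y=-11.353875, sp=-1, e=sp−y=10.353875; I=7.846375, D=e−e_prev=18.936375; u=3/2·10.353875+1/2·7.846375+0·18.936375=19.454; next y=-1/10·(-11.353875)+3/4·19.454≈15.725888
n=5: y≈15.725888, sp=1, e=sp−y≈-14.725888; I≈-6.879513, D=e−e_prev≈-25.079763; u=3/2·(-14.725888)+1/2·(-6.879513)+0·(-25.079763)≈-25.528588; next y=-1/10·15.725888+3/4·(-25.528588)≈-20.719029
n=6: y≈-20.719029, sp=1, e=sp−y≈21.719029; I≈14.839517, D=e−e_prev≈36.444917; u=3/2·21.719029+1/2·14.839517+0·36.444917≈39.998303; next y=-1/10·(-20.719029)+3/4·39.998303≈32.070630
n=7: y≈32.070630, sp=1, e=sp−y≈-31.070630; I≈-16.231113, D=e−e_prev≈-52.789659; u=3/2·(-31.070630)+1/2·(-16.231113)+0·(-52.789659)≈-54.721501; next y=-1/10·32.070630+3/4·(-54.721501)≈-44.248189
n=8: y≈-44.248189, sp=1, e=sp−y≈45.248189; I≈29.017076, D=e−e_prev≈76.318819; u=3/2·45.248189+1/2·29.017076+0·76.318819≈82.380821; next y=-1/10·(-44.248189)+3/4·82.380821≈66.210435
n=9: y≈66.210435, sp=1, e=sp−y≈-65.210435; I≈-36.193359, D=e−e_prev≈-110.458624; u=3/2·(-65.210435)+1/2·(-36.193359)+0·(-110.458624)≈-115.912332; next y=-1/10·66.210435+3/4·(-115.912332)≈-93.555292
n=10: y≈-93.555292, sp=1, e=sp−y≈94.555292; I≈58.361933, D=e−e_prev≈159.765727; u=3/2·94.555292+1/2·58.361933+0·159.765727≈171.013905; next y=-1/10·(-93.555292)+3/4·171.013905≈137.615958
n=11: y≈137.615958, sp=1, e=sp−y≈-136.615958; I≈-78.254025, D=e−e_prev≈-231.171250; u=3/2·(-136.615958)+1/2·(-78.254025)+0·(-231.171250)≈-244.050949; next y=-1/10·137.615958+3/4·(-244.050949)≈-196.799808
n=12: y≈-196.799808, sp=1, e=sp−y≈197.799808; I≈119.545783, D=e−e_prev≈334.415766; u=3/2·197.799808+1/2·119.545783+0·334.415766≈356.472603; next y=-1/10·(-196.799808)+3/4·356.472603≈287.034433
n=13: y≈287.034433, sp=1, e=sp−y≈-286.034433; I≈-166.488650, D=e−e_prev≈-483.834241; u=3/2·(-286.034433)+1/2·(-166.488650)+0·(-483.834241)≈-512.295975; next y=-1/10·287.034433+3/4·(-512.295975)≈-412.925425

0 3 6.000 0.000
1 3 -1.500 4.500
2 3 9.900 -1.575
3 -1 -14.128 7.583
4 -1 19.454 -11.354
5 1 -25.529 15.726
6 1 39.998 -20.719
7 1 -54.722 32.071
8 1 82.381 -44.248
9 1 -115.912 66.210
10 1 171.014 -93.555
11 1 -244.051 137.616
12 1 356.473 -196.800
13 1 -512.296 287.034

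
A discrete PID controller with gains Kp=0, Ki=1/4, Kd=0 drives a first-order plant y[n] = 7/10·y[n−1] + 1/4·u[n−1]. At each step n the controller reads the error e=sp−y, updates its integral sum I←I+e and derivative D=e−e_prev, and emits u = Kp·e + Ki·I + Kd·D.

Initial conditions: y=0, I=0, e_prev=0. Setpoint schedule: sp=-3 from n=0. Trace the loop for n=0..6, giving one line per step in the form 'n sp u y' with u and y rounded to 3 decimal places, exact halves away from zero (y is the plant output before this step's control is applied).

(exact arithmetic carried between steps; '≈' marks a value shown rounded to 6 d.p. or computed from one; I and e_prev carry over from the previous line; the table rounds u and y to 3 d.p., halves away from zero)
n=0: y=0, sp=-3, e=sp−y=-3; I=-3, D=e−e_prev=-3; u=0·(-3)+1/4·(-3)+0·(-3)=-0.75; next y=7/10·0+1/4·(-0.75)=-0.1875
n=1: y=-0.1875, sp=-3, e=sp−y=-2.8125; I=-5.8125, D=e−e_prev=0.1875; u=0·(-2.8125)+1/4·(-5.8125)+0·0.1875=-1.453125; next y=7/10·(-0.1875)+1/4·(-1.453125)≈-0.494531
n=2: y≈-0.494531, sp=-3, e=sp−y≈-2.505469; I≈-8.317969, D=e−e_prev≈0.307031; u=0·(-2.505469)+1/4·(-8.317969)+0·0.307031≈-2.079492; next y=7/10·(-0.494531)+1/4·(-2.079492)≈-0.866045
n=3: y≈-0.866045, sp=-3, e=sp−y≈-2.133955; I≈-10.451924, D=e−e_prev≈0.371514; u=0·(-2.133955)+1/4·(-10.451924)+0·0.371514≈-2.612981; next y=7/10·(-0.866045)+1/4·(-2.612981)≈-1.259477
n=4: y≈-1.259477, sp=-3, e=sp−y≈-1.740523; I≈-12.192447, D=e−e_prev≈0.393432; u=0·(-1.740523)+1/4·(-12.192447)+0·0.393432≈-3.048112; next y=7/10·(-1.259477)+1/4·(-3.048112)≈-1.643662
n=5: y≈-1.643662, sp=-3, e=sp−y≈-1.356338; I≈-13.548786, D=e−e_prev≈0.384185; u=0·(-1.356338)+1/4·(-13.548786)+0·0.384185≈-3.387196; next y=7/10·(-1.643662)+1/4·(-3.387196)≈-1.997362
n=6: y≈-1.997362, sp=-3, e=sp−y≈-1.002638; I≈-14.551423, D=e−e_prev≈0.353701; u=0·(-1.002638)+1/4·(-14.551423)+0·0.353701≈-3.637856; next y=7/10·(-1.997362)+1/4·(-3.637856)≈-2.307618

0 -3 -0.750 0.000
1 -3 -1.453 -0.188
2 -3 -2.079 -0.495
3 -3 -2.613 -0.866
4 -3 -3.048 -1.259
5 -3 -3.387 -1.644
6 -3 -3.638 -1.997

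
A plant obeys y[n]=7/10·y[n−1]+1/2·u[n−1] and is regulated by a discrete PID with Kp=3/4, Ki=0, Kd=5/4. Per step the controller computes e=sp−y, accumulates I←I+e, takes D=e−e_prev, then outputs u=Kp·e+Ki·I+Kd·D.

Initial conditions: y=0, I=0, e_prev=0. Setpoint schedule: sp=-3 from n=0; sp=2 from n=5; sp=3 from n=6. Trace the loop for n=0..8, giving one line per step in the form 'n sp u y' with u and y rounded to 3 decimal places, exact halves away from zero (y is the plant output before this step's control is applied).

0 -3 -6.000 0.000
1 -3 3.750 -3.000
2 -3 -5.550 -0.225
3 -3 3.334 -2.933
4 -3 -5.144 -0.386
5 2 12.952 -2.842
6 3 -9.025 4.486
7 3 10.602 -1.372
8 3 -8.147 4.341

(exact arithmetic carried between steps; '≈' marks a value shown rounded to 6 d.p. or computed from one; I and e_prev carry over from the previous line; the table rounds u and y to 3 d.p., halves away from zero)
n=0: y=0, sp=-3, e=sp−y=-3; I=-3, D=e−e_prev=-3; u=3/4·(-3)+0·(-3)+5/4·(-3)=-6; next y=7/10·0+1/2·(-6)=-3
n=1: y=-3, sp=-3, e=sp−y=0; I=-3, D=e−e_prev=3; u=3/4·0+0·(-3)+5/4·3=3.75; next y=7/10·(-3)+1/2·3.75=-0.225
n=2: y=-0.225, sp=-3, e=sp−y=-2.775; I=-5.775, D=e−e_prev=-2.775; u=3/4·(-2.775)+0·(-5.775)+5/4·(-2.775)=-5.55; next y=7/10·(-0.225)+1/2·(-5.55)=-2.9325
n=3: y=-2.9325, sp=-3, e=sp−y=-0.0675; I=-5.8425, D=e−e_prev=2.7075; u=3/4·(-0.0675)+0·(-5.8425)+5/4·2.7075=3.33375; next y=7/10·(-2.9325)+1/2·3.33375=-0.385875
n=4: y=-0.385875, sp=-3, e=sp−y=-2.614125; I=-8.456625, D=e−e_prev=-2.546625; u=3/4·(-2.614125)+0·(-8.456625)+5/4·(-2.546625)=-5.143875; next y=7/10·(-0.385875)+1/2·(-5.143875)=-2.84205
n=5: y=-2.84205, sp=2, e=sp−y=4.84205; I=-3.614575, D=e−e_prev=7.456175; u=3/4·4.84205+0·(-3.614575)+5/4·7.456175≈12.951756; next y=7/10·(-2.84205)+1/2·12.951756≈4.486443
n=6: y≈4.486443, sp=3, e=sp−y≈-1.486443; I≈-5.101018, D=e−e_prev≈-6.328493; u=3/4·(-1.486443)+0·(-5.101018)+5/4·(-6.328493)≈-9.025449; next y=7/10·4.486443+1/2·(-9.025449)≈-1.372214
n=7: y≈-1.372214, sp=3, e=sp−y≈4.372214; I≈-0.728804, D=e−e_prev≈5.858657; u=3/4·4.372214+0·(-0.728804)+5/4·5.858657≈10.602482; next y=7/10·(-1.372214)+1/2·10.602482≈4.340691
n=8: y≈4.340691, sp=3, e=sp−y≈-1.340691; I≈-2.069495, D=e−e_prev≈-5.712905; u=3/4·(-1.340691)+0·(-2.069495)+5/4·(-5.712905)≈-8.146650; next y=7/10·4.340691+1/2·(-8.146650)≈-1.034841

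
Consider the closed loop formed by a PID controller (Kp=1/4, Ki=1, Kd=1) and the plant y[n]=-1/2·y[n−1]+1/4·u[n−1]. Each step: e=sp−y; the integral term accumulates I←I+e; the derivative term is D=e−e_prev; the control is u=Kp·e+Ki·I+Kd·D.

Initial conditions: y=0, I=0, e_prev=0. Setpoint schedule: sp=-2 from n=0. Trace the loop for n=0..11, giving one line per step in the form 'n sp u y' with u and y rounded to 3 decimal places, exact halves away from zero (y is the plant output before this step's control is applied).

(exact arithmetic carried between steps; '≈' marks a value shown rounded to 6 d.p. or computed from one; I and e_prev carry over from the previous line; the table rounds u and y to 3 d.p., halves away from zero)
n=0: y=0, sp=-2, e=sp−y=-2; I=-2, D=e−e_prev=-2; u=1/4·(-2)+1·(-2)+1·(-2)=-4.5; next y=-1/2·0+1/4·(-4.5)=-1.125
n=1: y=-1.125, sp=-2, e=sp−y=-0.875; I=-2.875, D=e−e_prev=1.125; u=1/4·(-0.875)+1·(-2.875)+1·1.125=-1.96875; next y=-1/2·(-1.125)+1/4·(-1.96875)≈0.070313
n=2: y≈0.070313, sp=-2, e=sp−y≈-2.070313; I≈-4.945313, D=e−e_prev≈-1.195313; u=1/4·(-2.070313)+1·(-4.945313)+1·(-1.195313)≈-6.658203; next y=-1/2·0.070313+1/4·(-6.658203)≈-1.699707
n=3: y≈-1.699707, sp=-2, e=sp−y≈-0.300293; I≈-5.245605, D=e−e_prev≈1.770020; u=1/4·(-0.300293)+1·(-5.245605)+1·1.770020≈-3.550659; next y=-1/2·(-1.699707)+1/4·(-3.550659)≈-0.037811
n=4: y≈-0.037811, sp=-2, e=sp−y≈-1.962189; I≈-7.207794, D=e−e_prev≈-1.661896; u=1/4·(-1.962189)+1·(-7.207794)+1·(-1.661896)≈-9.360237; next y=-1/2·(-0.037811)+1/4·(-9.360237)≈-2.321154
n=5: y≈-2.321154, sp=-2, e=sp−y≈0.321154; I≈-6.886641, D=e−e_prev≈2.283342; u=1/4·0.321154+1·(-6.886641)+1·2.283342≈-4.523010; next y=-1/2·(-2.321154)+1/4·(-4.523010)≈0.029824
n=6: y≈0.029824, sp=-2, e=sp−y≈-2.029824; I≈-8.916465, D=e−e_prev≈-2.350978; u=1/4·(-2.029824)+1·(-8.916465)+1·(-2.350978)≈-11.774899; next y=-1/2·0.029824+1/4·(-11.774899)≈-2.958637
n=7: y≈-2.958637, sp=-2, e=sp−y≈0.958637; I≈-7.957828, D=e−e_prev≈2.988461; u=1/4·0.958637+1·(-7.957828)+1·2.988461≈-4.729707; next y=-1/2·(-2.958637)+1/4·(-4.729707)≈0.296892
n=8: y≈0.296892, sp=-2, e=sp−y≈-2.296892; I≈-10.254720, D=e−e_prev≈-3.255529; u=1/4·(-2.296892)+1·(-10.254720)+1·(-3.255529)≈-14.084471; next y=-1/2·0.296892+1/4·(-14.084471)≈-3.669564
n=9: y≈-3.669564, sp=-2, e=sp−y≈1.669564; I≈-8.585156, D=e−e_prev≈3.966455; u=1/4·1.669564+1·(-8.585156)+1·3.966455≈-4.201310; next y=-1/2·(-3.669564)+1/4·(-4.201310)≈0.784454
n=10: y≈0.784454, sp=-2, e=sp−y≈-2.784454; I≈-11.369610, D=e−e_prev≈-4.454018; u=1/4·(-2.784454)+1·(-11.369610)+1·(-4.454018)≈-16.519742; next y=-1/2·0.784454+1/4·(-16.519742)≈-4.522163
n=11: y≈-4.522163, sp=-2, e=sp−y≈2.522163; I≈-8.847448, D=e−e_prev≈5.306617; u=1/4·2.522163+1·(-8.847448)+1·5.306617≈-2.910290; next y=-1/2·(-4.522163)+1/4·(-2.910290)≈1.533509

0 -2 -4.500 0.000
1 -2 -1.969 -1.125
2 -2 -6.658 0.070
3 -2 -3.551 -1.700
4 -2 -9.360 -0.038
5 -2 -4.523 -2.321
6 -2 -11.775 0.030
7 -2 -4.730 -2.959
8 -2 -14.084 0.297
9 -2 -4.201 -3.670
10 -2 -16.520 0.784
11 -2 -2.910 -4.522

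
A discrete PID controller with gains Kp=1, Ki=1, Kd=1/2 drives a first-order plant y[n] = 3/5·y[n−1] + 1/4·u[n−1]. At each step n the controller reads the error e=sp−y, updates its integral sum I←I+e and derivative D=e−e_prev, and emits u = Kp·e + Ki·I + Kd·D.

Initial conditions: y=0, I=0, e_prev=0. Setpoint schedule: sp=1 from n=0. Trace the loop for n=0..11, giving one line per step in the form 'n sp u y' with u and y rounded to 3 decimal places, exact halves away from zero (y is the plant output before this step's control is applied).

0 1 2.500 0.000
1 1 1.438 0.625
2 1 1.852 0.734
3 1 1.749 0.904
4 1 1.740 0.979
5 1 1.691 1.023
6 1 1.656 1.036
7 1 1.628 1.036
8 1 1.610 1.028
9 1 1.600 1.020
10 1 1.596 1.012
11 1 1.594 1.006

(exact arithmetic carried between steps; '≈' marks a value shown rounded to 6 d.p. or computed from one; I and e_prev carry over from the previous line; the table rounds u and y to 3 d.p., halves away from zero)
n=0: y=0, sp=1, e=sp−y=1; I=1, D=e−e_prev=1; u=1·1+1·1+1/2·1=2.5; next y=3/5·0+1/4·2.5=0.625
n=1: y=0.625, sp=1, e=sp−y=0.375; I=1.375, D=e−e_prev=-0.625; u=1·0.375+1·1.375+1/2·(-0.625)=1.4375; next y=3/5·0.625+1/4·1.4375=0.734375
n=2: y=0.734375, sp=1, e=sp−y=0.265625; I=1.640625, D=e−e_prev=-0.109375; u=1·0.265625+1·1.640625+1/2·(-0.109375)≈1.851563; next y=3/5·0.734375+1/4·1.851563≈0.903516
n=3: y≈0.903516, sp=1, e=sp−y≈0.096484; I≈1.737109, D=e−e_prev≈-0.169141; u=1·0.096484+1·1.737109+1/2·(-0.169141)≈1.749023; next y=3/5·0.903516+1/4·1.749023≈0.979365
n=4: y≈0.979365, sp=1, e=sp−y≈0.020635; I≈1.757744, D=e−e_prev≈-0.075850; u=1·0.020635+1·1.757744+1/2·(-0.075850)≈1.740454; next y=3/5·0.979365+1/4·1.740454≈1.022733
n=5: y≈1.022733, sp=1, e=sp−y≈-0.022733; I≈1.735011, D=e−e_prev≈-0.043367; u=1·(-0.022733)+1·1.735011+1/2·(-0.043367)≈1.690595; next y=3/5·1.022733+1/4·1.690595≈1.036288
n=6: y≈1.036288, sp=1, e=sp−y≈-0.036288; I≈1.698723, D=e−e_prev≈-0.013556; u=1·(-0.036288)+1·1.698723+1/2·(-0.013556)≈1.655657; next y=3/5·1.036288+1/4·1.655657≈1.035687
n=7: y≈1.035687, sp=1, e=sp−y≈-0.035687; I≈1.663036, D=e−e_prev≈0.000601; u=1·(-0.035687)+1·1.663036+1/2·0.000601≈1.627649; next y=3/5·1.035687+1/4·1.627649≈1.028325
n=8: y≈1.028325, sp=1, e=sp−y≈-0.028325; I≈1.634711, D=e−e_prev≈0.007363; u=1·(-0.028325)+1·1.634711+1/2·0.007363≈1.610068; next y=3/5·1.028325+1/4·1.610068≈1.019512
n=9: y≈1.019512, sp=1, e=sp−y≈-0.019512; I≈1.615199, D=e−e_prev≈0.008813; u=1·(-0.019512)+1·1.615199+1/2·0.008813≈1.600094; next y=3/5·1.019512+1/4·1.600094≈1.011731
n=10: y≈1.011731, sp=1, e=sp−y≈-0.011731; I≈1.603469, D=e−e_prev≈0.007781; u=1·(-0.011731)+1·1.603469+1/2·0.007781≈1.595629; next y=3/5·1.011731+1/4·1.595629≈1.005946
n=11: y≈1.005946, sp=1, e=sp−y≈-0.005946; I≈1.597523, D=e−e_prev≈0.005785; u=1·(-0.005946)+1·1.597523+1/2·0.005785≈1.594470; next y=3/5·1.005946+1/4·1.594470≈1.002185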